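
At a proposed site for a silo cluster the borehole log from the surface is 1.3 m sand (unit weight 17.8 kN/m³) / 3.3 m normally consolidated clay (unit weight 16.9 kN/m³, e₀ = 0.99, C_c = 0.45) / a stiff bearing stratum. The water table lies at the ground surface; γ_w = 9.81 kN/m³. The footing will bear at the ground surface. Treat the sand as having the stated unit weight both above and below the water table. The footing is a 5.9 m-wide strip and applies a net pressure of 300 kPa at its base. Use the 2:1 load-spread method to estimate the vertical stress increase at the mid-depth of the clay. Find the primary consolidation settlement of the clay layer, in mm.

Mid-depth of clay below the ground surface: z = 1.3 + 3.3/2 = 2.95 m.
Total vertical stress at mid-clay: σ_v = 17.8×1.3 + 16.9×1.65 = 51.025 kPa.
Pore pressure: u = 9.81×(2.95 − 0) = 28.94 kPa.
Initial effective stress: σ'_0 = σ_v − u = 51.025 − 28.94 = 22.085 kPa.
Stress increase at mid-clay by the 2:1 spreading method:
Δσ = qB/(B+z) = 300×5.9/(5.9+2.95) = 200 kPa
Final effective stress: σ'_f = σ'_0 + Δσ = 22.085 + 200 = 222.09 kPa.
Normally consolidated clay, so the full stress increment lies on the virgin compression line:
S_c = C_c·H/(1+e₀)·log₁₀(σ'_f/σ'_0) = 0.45×3.3/(1+0.99)×log₁₀(222.09/22.085)
    = 0.74623 × 1.0024 = 0.748 m

S_c ≈ 748 mm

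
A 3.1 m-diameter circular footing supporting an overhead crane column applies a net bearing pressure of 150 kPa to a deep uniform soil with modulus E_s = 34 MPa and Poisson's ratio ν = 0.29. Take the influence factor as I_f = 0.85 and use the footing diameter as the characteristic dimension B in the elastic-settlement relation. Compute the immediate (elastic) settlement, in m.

S_e ≈ 0.0106 m

Immediate (elastic) settlement: S_e = q·B·(1−ν²)/E_s · I_f.
E_s = 34 MPa = 34000 kPa.
S_e = 150 × 3.1 × (1 − 0.29²) / 34000 × 0.85
    = 150 × 3.1 × 0.9159 / 34000 × 0.85
    = 0.01065 m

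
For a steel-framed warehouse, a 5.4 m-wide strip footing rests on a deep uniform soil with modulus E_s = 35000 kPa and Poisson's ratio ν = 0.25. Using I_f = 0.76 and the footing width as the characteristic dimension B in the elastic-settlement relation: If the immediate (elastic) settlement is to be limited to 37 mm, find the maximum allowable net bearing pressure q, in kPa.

q ≈ 337 kPa

S_e = q·B·(1−ν²)/E_s · I_f  ⇒  q = S_e·E_s / (B·(1−ν²)·I_f).
q = 0.037 × 35000 / (5.4 × 0.9375 × 0.76) = 336.6 kPa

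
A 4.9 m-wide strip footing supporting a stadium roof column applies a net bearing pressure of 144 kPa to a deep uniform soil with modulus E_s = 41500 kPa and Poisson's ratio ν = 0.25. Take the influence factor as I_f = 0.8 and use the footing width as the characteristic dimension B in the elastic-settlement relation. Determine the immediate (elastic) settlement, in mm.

S_e ≈ 12.8 mm

Immediate (elastic) settlement: S_e = q·B·(1−ν²)/E_s · I_f.
S_e = 144 × 4.9 × (1 − 0.25²) / 41500 × 0.8
    = 144 × 4.9 × 0.9375 / 41500 × 0.8
    = 0.01275 m = 12.75 mm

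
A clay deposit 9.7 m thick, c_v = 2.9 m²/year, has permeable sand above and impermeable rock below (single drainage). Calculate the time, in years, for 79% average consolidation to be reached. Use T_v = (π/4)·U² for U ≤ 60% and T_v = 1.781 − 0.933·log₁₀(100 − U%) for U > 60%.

t ≈ 17.8 years

Drainage path length: H_d = H = 9.7 m (single drainage).
U > 60%: T_v = 1.781 − 0.933·log₁₀(100 − 79) = 0.54737.
t = T_v·H_d²/c_v = 0.54737×9.7²/2.9 = 17.76 years.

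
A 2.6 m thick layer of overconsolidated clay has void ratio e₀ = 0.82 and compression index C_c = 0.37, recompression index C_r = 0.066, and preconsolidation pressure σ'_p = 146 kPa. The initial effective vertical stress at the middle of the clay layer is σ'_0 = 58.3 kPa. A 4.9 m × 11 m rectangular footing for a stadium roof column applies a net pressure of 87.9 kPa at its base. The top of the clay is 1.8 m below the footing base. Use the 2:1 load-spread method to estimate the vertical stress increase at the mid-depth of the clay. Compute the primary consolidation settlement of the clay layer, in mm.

Mid-depth of clay below the footing base: z = 1.8 + 2.6/2 = 3.1 m.
Stress increase at mid-clay by the 2:1 spreading method:
Δσ = qBL/((B+z)(L+z)) = 87.9×4.9×11/((4.9+3.1)(11+3.1)) = 42.002 kPa
Final effective stress: σ'_f = 58.3 + 42.002 = 100.3 kPa.
σ'_f = 100.3 ≤ σ'_p = 146 kPa, so the clay remains overconsolidated and only the recompression index applies:
S_c = C_r·H/(1+e₀)·log₁₀(σ'_f/σ'_0) = 0.066×2.6/1.82×log₁₀(100.3/58.3)
    = 0.094288 × 0.23563 = 0.02222 m

S_c ≈ 22.2 mm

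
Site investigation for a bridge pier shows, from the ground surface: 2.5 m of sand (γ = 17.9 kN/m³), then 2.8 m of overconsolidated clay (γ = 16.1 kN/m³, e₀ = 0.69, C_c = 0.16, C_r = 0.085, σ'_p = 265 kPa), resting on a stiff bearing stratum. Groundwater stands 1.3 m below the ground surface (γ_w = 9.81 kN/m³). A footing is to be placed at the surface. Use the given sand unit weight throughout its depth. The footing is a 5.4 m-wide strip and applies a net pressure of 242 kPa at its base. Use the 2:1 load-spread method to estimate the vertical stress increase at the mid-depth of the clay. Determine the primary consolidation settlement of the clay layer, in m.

Mid-depth of clay below the ground surface: z = 2.5 + 2.8/2 = 3.9 m.
Total vertical stress at mid-clay: σ_v = 17.9×2.5 + 16.1×1.4 = 67.29 kPa.
Pore pressure: u = 9.81×(3.9 − 1.3) = 25.506 kPa.
Initial effective stress: σ'_0 = σ_v − u = 67.29 − 25.506 = 41.784 kPa.
Stress increase at mid-clay by the 2:1 spreading method:
Δσ = qB/(B+z) = 242×5.4/(5.4+3.9) = 140.52 kPa
Final effective stress: σ'_f = 41.784 + 140.52 = 182.3 kPa.
σ'_f = 182.3 ≤ σ'_p = 265 kPa, so the clay remains overconsolidated and only the recompression index applies:
S_c = C_r·H/(1+e₀)·log₁₀(σ'_f/σ'_0) = 0.085×2.8/1.69×log₁₀(182.3/41.784)
    = 0.14083 × 0.63978 = 0.0901 m

S_c ≈ 0.0901 m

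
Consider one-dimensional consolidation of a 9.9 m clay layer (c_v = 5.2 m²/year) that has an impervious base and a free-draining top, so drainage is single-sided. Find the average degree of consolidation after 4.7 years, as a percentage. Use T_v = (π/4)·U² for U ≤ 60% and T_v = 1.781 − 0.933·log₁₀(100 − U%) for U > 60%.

U ≈ 56.3 %

Drainage path length: H_d = H = 9.9 m (single drainage).
T_v = c_v·t/H_d² = 5.2×4.7/9.9² = 0.24936.
T_v = 0.24936 corresponds to the U ≤ 60% branch:
U = √(4T_v/π) = 0.5635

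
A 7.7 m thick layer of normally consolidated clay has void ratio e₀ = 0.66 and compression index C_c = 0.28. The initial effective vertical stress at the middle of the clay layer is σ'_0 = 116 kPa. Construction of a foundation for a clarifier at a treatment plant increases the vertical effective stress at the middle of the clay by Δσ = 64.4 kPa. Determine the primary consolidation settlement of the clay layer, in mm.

S_c ≈ 249 mm

Final effective stress: σ'_f = σ'_0 + Δσ = 116 + 64.4 = 180.4 kPa.
Normally consolidated clay, so the full stress increment lies on the virgin compression line:
S_c = C_c·H/(1+e₀)·log₁₀(σ'_f/σ'_0) = 0.28×7.7/(1+0.66)×log₁₀(180.4/116)
    = 1.2988 × 0.19178 = 0.2491 m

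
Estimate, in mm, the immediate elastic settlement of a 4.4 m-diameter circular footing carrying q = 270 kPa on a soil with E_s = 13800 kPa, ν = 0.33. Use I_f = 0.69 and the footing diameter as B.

Immediate (elastic) settlement: S_e = q·B·(1−ν²)/E_s · I_f.
S_e = 270 × 4.4 × (1 − 0.33²) / 13800 × 0.69
    = 270 × 4.4 × 0.8911 / 13800 × 0.69
    = 0.05293 m = 52.93 mm

S_e ≈ 52.9 mm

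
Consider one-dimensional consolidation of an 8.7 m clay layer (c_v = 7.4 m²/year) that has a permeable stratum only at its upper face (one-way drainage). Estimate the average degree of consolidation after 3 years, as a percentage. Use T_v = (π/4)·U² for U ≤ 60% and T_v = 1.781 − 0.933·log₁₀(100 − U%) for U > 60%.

Drainage path length: H_d = H = 8.7 m (single drainage).
T_v = c_v·t/H_d² = 7.4×3/8.7² = 0.2933.
T_v = 0.2933 corresponds to the U > 60% branch:
U = 1 − 10^((1.781 − T_v)/0.933)/100 = 0.6069

U ≈ 60.7 %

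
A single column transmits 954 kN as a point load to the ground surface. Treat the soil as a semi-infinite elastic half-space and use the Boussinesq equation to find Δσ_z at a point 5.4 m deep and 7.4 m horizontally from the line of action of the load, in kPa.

Δσ_z ≈ 1.11 kPa

Boussinesq vertical stress below a point load on an elastic half-space:
Δσ_z = 3P/(2πz²) · [1 + (r/z)²]^(−5/2)
r/z = 7.4/5.4 = 1.3704; [1+(r/z)²]^(−5/2) = 0.071171.
Δσ_z = 3×954/(2π×5.4²) × 0.071171 = 15.621 × 0.071171 = 1.112 kPa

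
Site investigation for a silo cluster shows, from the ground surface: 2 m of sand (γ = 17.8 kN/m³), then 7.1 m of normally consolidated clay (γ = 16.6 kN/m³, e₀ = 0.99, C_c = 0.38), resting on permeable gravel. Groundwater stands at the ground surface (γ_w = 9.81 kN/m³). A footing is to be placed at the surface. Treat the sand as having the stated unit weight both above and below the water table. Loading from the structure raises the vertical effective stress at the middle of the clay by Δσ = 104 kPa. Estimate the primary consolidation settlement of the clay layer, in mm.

Mid-depth of clay below the ground surface: z = 2 + 7.1/2 = 5.55 m.
Total vertical stress at mid-clay: σ_v = 17.8×2 + 16.6×3.55 = 94.53 kPa.
Pore pressure: u = 9.81×(5.55 − 0) = 54.446 kPa.
Initial effective stress: σ'_0 = σ_v − u = 94.53 − 54.446 = 40.084 kPa.
Final effective stress: σ'_f = σ'_0 + Δσ = 40.084 + 104 = 144.08 kPa.
Normally consolidated clay, so the full stress increment lies on the virgin compression line:
S_c = C_c·H/(1+e₀)·log₁₀(σ'_f/σ'_0) = 0.38×7.1/(1+0.99)×log₁₀(144.08/40.084)
    = 1.3558 × 0.55563 = 0.7533 m

S_c ≈ 753 mm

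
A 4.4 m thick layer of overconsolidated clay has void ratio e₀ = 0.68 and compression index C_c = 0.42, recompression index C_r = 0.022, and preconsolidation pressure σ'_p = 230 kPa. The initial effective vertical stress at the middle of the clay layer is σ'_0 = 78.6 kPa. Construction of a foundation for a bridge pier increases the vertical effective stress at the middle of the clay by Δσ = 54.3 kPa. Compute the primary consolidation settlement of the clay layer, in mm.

Final effective stress: σ'_f = 78.6 + 54.3 = 132.9 kPa.
σ'_f = 132.9 ≤ σ'_p = 230 kPa, so the clay remains overconsolidated and only the recompression index applies:
S_c = C_r·H/(1+e₀)·log₁₀(σ'_f/σ'_0) = 0.022×4.4/1.68×log₁₀(132.9/78.6)
    = 0.057618 × 0.2281 = 0.01314 m

S_c ≈ 13.1 mm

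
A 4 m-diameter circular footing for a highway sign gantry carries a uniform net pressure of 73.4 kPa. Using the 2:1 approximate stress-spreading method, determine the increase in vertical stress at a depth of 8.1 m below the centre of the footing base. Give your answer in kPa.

By the 2:1 method the load spreads at 1 horizontal : 2 vertical, so at depth z the loaded area has grown by z in each plan dimension:
Δσ ≈ qD²/(D+z)² = 73.4×4²/(4+8.1)² = 8.0213 kPa

Δσ_z ≈ 8.02 kPa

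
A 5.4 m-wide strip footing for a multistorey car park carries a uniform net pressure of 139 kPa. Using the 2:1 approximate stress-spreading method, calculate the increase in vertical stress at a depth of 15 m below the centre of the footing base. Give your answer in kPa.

Δσ_z ≈ 36.8 kPa

By the 2:1 method the load spreads at 1 horizontal : 2 vertical, so at depth z the loaded area has grown by z in each plan dimension:
Δσ = qB/(B+z) = 139×5.4/(5.4+15) = 36.794 kPa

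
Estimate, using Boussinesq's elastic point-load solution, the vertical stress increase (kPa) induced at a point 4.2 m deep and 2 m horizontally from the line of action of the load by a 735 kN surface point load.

Δσ_z ≈ 11.9 kPa

Boussinesq vertical stress below a point load on an elastic half-space:
Δσ_z = 3P/(2πz²) · [1 + (r/z)²]^(−5/2)
r/z = 2/4.2 = 0.47619; [1+(r/z)²]^(−5/2) = 0.59993.
Δσ_z = 3×735/(2π×4.2²) × 0.59993 = 19.894 × 0.59993 = 11.94 kPa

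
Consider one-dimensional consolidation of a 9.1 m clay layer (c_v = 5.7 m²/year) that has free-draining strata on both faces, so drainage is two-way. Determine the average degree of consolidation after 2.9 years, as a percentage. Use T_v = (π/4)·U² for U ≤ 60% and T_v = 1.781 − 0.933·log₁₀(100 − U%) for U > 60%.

U ≈ 88.7 %

Drainage path length: H_d = H/2 = 4.55 m (double drainage).
T_v = c_v·t/H_d² = 5.7×2.9/4.55² = 0.79845.
T_v = 0.79845 corresponds to the U > 60% branch:
U = 1 − 10^((1.781 − T_v)/0.933)/100 = 0.887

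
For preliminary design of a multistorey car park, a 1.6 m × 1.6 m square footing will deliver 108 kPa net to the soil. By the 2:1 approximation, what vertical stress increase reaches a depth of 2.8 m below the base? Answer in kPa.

By the 2:1 method the load spreads at 1 horizontal : 2 vertical, so at depth z the loaded area has grown by z in each plan dimension:
Δσ = qBL/((B+z)(L+z)) = 108×1.6×1.6/((1.6+2.8)(1.6+2.8)) = 14.281 kPa

Δσ_z ≈ 14.3 kPa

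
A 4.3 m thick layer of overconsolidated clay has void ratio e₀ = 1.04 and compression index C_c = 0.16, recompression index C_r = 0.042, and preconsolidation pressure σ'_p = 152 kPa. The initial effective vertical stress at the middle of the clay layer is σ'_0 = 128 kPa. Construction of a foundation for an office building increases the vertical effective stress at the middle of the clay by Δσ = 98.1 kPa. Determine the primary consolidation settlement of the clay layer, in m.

S_c ≈ 0.0648 m

Final effective stress: σ'_f = 128 + 98.1 = 226.1 kPa.
σ'_f = 226.1 > σ'_p = 152 kPa, so the stress path crosses the preconsolidation pressure — recompression up to σ'_p, then virgin compression beyond:
S_c = H/(1+e₀)·[C_r·log₁₀(σ'_p/σ'_0) + C_c·log₁₀(σ'_f/σ'_p)]
    = 4.3/2.04 × [0.042×log₁₀(152/128) + 0.16×log₁₀(226.1/152)]
    = 2.1078 × [0.0031346 + 0.027593] = 0.06477 m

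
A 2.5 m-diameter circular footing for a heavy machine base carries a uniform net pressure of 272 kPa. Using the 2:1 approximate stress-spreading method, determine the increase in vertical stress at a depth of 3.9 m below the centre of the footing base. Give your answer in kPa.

By the 2:1 method the load spreads at 1 horizontal : 2 vertical, so at depth z the loaded area has grown by z in each plan dimension:
Δσ ≈ qD²/(D+z)² = 272×2.5²/(2.5+3.9)² = 41.504 kPa

Δσ_z ≈ 41.5 kPa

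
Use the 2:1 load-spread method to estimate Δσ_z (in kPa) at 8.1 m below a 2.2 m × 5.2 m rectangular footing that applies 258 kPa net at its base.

Δσ_z ≈ 21.5 kPa

By the 2:1 method the load spreads at 1 horizontal : 2 vertical, so at depth z the loaded area has grown by z in each plan dimension:
Δσ = qBL/((B+z)(L+z)) = 258×2.2×5.2/((2.2+8.1)(5.2+8.1)) = 21.546 kPa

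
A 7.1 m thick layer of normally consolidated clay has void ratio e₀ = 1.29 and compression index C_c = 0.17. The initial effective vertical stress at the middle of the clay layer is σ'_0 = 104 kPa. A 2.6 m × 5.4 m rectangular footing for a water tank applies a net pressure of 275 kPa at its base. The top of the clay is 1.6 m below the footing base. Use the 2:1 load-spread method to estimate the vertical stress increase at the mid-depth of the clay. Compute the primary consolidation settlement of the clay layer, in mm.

Mid-depth of clay below the footing base: z = 1.6 + 7.1/2 = 5.15 m.
Stress increase at mid-clay by the 2:1 spreading method:
Δσ = qBL/((B+z)(L+z)) = 275×2.6×5.4/((2.6+5.15)(5.4+5.15)) = 47.222 kPa
Final effective stress: σ'_f = σ'_0 + Δσ = 104 + 47.222 = 151.22 kPa.
Normally consolidated clay, so the full stress increment lies on the virgin compression line:
S_c = C_c·H/(1+e₀)·log₁₀(σ'_f/σ'_0) = 0.17×7.1/(1+1.29)×log₁₀(151.22/104)
    = 0.52707 × 0.16258 = 0.08569 m

S_c ≈ 85.7 mm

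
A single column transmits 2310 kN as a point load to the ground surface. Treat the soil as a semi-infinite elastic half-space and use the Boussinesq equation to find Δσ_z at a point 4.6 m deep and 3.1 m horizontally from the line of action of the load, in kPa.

Boussinesq vertical stress below a point load on an elastic half-space:
Δσ_z = 3P/(2πz²) · [1 + (r/z)²]^(−5/2)
r/z = 3.1/4.6 = 0.67391; [1+(r/z)²]^(−5/2) = 0.39217.
Δσ_z = 3×2310/(2π×4.6²) × 0.39217 = 52.124 × 0.39217 = 20.44 kPa

Δσ_z ≈ 20.4 kPa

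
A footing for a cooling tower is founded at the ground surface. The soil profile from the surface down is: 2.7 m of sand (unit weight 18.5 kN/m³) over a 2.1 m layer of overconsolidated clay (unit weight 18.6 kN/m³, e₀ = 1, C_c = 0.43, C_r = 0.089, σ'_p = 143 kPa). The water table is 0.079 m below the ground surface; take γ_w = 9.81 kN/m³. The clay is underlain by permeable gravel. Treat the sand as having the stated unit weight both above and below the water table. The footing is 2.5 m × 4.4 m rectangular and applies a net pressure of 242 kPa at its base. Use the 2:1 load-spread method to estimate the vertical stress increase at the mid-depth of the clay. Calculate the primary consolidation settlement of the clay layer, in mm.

S_c ≈ 38.2 mm

Mid-depth of clay below the ground surface: z = 2.7 + 2.1/2 = 3.75 m.
Total vertical stress at mid-clay: σ_v = 18.5×2.7 + 18.6×1.05 = 69.48 kPa.
Pore pressure: u = 9.81×(3.75 − 0.079) = 36.013 kPa.
Initial effective stress: σ'_0 = σ_v − u = 69.48 − 36.013 = 33.467 kPa.
Stress increase at mid-clay by the 2:1 spreading method:
Δσ = qBL/((B+z)(L+z)) = 242×2.5×4.4/((2.5+3.75)(4.4+3.75)) = 52.26 kPa
Final effective stress: σ'_f = 33.467 + 52.26 = 85.727 kPa.
σ'_f = 85.727 ≤ σ'_p = 143 kPa, so the clay remains overconsolidated and only the recompression index applies:
S_c = C_r·H/(1+e₀)·log₁₀(σ'_f/σ'_0) = 0.089×2.1/2×log₁₀(85.727/33.467)
    = 0.09345 × 0.4085 = 0.03817 m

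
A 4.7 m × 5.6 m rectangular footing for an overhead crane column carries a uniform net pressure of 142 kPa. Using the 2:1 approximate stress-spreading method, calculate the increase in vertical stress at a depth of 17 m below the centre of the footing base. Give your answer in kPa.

By the 2:1 method the load spreads at 1 horizontal : 2 vertical, so at depth z the loaded area has grown by z in each plan dimension:
Δσ = qBL/((B+z)(L+z)) = 142×4.7×5.6/((4.7+17)(5.6+17)) = 7.6209 kPa

Δσ_z ≈ 7.62 kPa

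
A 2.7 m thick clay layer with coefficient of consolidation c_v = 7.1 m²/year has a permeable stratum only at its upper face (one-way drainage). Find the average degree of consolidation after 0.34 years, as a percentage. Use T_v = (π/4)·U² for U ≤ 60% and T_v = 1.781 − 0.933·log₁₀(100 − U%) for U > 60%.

Drainage path length: H_d = H = 2.7 m (single drainage).
T_v = c_v·t/H_d² = 7.1×0.34/2.7² = 0.33114.
T_v = 0.33114 corresponds to the U > 60% branch:
U = 1 − 10^((1.781 − T_v)/0.933)/100 = 0.6419

U ≈ 64.2 %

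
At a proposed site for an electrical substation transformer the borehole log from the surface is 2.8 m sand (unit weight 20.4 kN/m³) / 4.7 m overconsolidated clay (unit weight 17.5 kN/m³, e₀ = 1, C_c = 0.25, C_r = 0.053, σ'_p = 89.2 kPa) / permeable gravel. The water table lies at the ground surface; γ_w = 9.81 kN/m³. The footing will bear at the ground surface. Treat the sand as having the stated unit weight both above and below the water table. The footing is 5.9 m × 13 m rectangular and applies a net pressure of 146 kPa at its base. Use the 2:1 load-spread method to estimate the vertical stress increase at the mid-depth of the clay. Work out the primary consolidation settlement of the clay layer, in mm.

Mid-depth of clay below the ground surface: z = 2.8 + 4.7/2 = 5.15 m.
Total vertical stress at mid-clay: σ_v = 20.4×2.8 + 17.5×2.35 = 98.245 kPa.
Pore pressure: u = 9.81×(5.15 − 0) = 50.522 kPa.
Initial effective stress: σ'_0 = σ_v − u = 98.245 − 50.522 = 47.723 kPa.
Stress increase at mid-clay by the 2:1 spreading method:
Δσ = qBL/((B+z)(L+z)) = 146×5.9×13/((5.9+5.15)(13+5.15)) = 55.835 kPa
Final effective stress: σ'_f = 47.723 + 55.835 = 103.56 kPa.
σ'_f = 103.56 > σ'_p = 89.2 kPa, so the stress path crosses the preconsolidation pressure — recompression up to σ'_p, then virgin compression beyond:
S_c = H/(1+e₀)·[C_r·log₁₀(σ'_p/σ'_0) + C_c·log₁₀(σ'_f/σ'_p)]
    = 4.7/2 × [0.053×log₁₀(89.2/47.723) + 0.25×log₁₀(103.56/89.2)]
    = 2.35 × [0.014397 + 0.016207] = 0.07192 m

S_c ≈ 71.9 mm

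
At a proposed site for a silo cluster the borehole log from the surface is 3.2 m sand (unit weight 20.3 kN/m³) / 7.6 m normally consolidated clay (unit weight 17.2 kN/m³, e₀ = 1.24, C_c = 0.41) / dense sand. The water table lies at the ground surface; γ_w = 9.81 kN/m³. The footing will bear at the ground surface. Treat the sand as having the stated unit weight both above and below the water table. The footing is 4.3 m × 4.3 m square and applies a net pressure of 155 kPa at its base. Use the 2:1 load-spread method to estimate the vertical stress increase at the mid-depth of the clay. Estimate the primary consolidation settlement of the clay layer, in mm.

S_c ≈ 188 mm

Mid-depth of clay below the ground surface: z = 3.2 + 7.6/2 = 7 m.
Total vertical stress at mid-clay: σ_v = 20.3×3.2 + 17.2×3.8 = 130.32 kPa.
Pore pressure: u = 9.81×(7 − 0) = 68.67 kPa.
Initial effective stress: σ'_0 = σ_v − u = 130.32 − 68.67 = 61.65 kPa.
Stress increase at mid-clay by the 2:1 spreading method:
Δσ = qBL/((B+z)(L+z)) = 155×4.3×4.3/((4.3+7)(4.3+7)) = 22.445 kPa
Final effective stress: σ'_f = σ'_0 + Δσ = 61.65 + 22.445 = 84.095 kPa.
Normally consolidated clay, so the full stress increment lies on the virgin compression line:
S_c = C_c·H/(1+e₀)·log₁₀(σ'_f/σ'_0) = 0.41×7.6/(1+1.24)×log₁₀(84.095/61.65)
    = 1.3911 × 0.13484 = 0.1876 m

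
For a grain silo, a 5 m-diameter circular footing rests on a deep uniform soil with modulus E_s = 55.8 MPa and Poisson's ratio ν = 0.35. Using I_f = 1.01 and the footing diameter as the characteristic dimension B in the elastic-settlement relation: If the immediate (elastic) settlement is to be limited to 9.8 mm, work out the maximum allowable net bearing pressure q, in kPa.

E_s = 55.8 MPa = 55800 kPa.
S_e = q·B·(1−ν²)/E_s · I_f  ⇒  q = S_e·E_s / (B·(1−ν²)·I_f).
q = 0.0098 × 55800 / (5 × 0.8775 × 1.01) = 123.4 kPa

q ≈ 123 kPa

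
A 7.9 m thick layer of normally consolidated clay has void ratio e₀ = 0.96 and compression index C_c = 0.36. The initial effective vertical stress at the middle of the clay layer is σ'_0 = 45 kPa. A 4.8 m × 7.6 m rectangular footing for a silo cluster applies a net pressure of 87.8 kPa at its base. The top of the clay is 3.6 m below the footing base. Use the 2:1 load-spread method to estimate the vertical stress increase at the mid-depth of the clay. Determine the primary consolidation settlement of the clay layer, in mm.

Mid-depth of clay below the footing base: z = 3.6 + 7.9/2 = 7.55 m.
Stress increase at mid-clay by the 2:1 spreading method:
Δσ = qBL/((B+z)(L+z)) = 87.8×4.8×7.6/((4.8+7.55)(7.6+7.55)) = 17.119 kPa
Final effective stress: σ'_f = σ'_0 + Δσ = 45 + 17.119 = 62.119 kPa.
Normally consolidated clay, so the full stress increment lies on the virgin compression line:
S_c = C_c·H/(1+e₀)·log₁₀(σ'_f/σ'_0) = 0.36×7.9/(1+0.96)×log₁₀(62.119/45)
    = 1.451 × 0.14001 = 0.2032 m

S_c ≈ 203 mm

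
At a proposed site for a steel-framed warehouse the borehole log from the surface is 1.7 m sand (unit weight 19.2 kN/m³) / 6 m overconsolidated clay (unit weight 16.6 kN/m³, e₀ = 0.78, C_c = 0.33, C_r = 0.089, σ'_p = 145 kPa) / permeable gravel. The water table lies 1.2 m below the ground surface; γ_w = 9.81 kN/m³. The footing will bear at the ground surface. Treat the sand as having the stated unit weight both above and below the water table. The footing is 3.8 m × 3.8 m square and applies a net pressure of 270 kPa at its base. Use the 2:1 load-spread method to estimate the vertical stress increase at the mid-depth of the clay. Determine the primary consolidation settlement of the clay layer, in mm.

Mid-depth of clay below the ground surface: z = 1.7 + 6/2 = 4.7 m.
Total vertical stress at mid-clay: σ_v = 19.2×1.7 + 16.6×3 = 82.44 kPa.
Pore pressure: u = 9.81×(4.7 − 1.2) = 34.335 kPa.
Initial effective stress: σ'_0 = σ_v − u = 82.44 − 34.335 = 48.105 kPa.
Stress increase at mid-clay by the 2:1 spreading method:
Δσ = qBL/((B+z)(L+z)) = 270×3.8×3.8/((3.8+4.7)(3.8+4.7)) = 53.963 kPa
Final effective stress: σ'_f = 48.105 + 53.963 = 102.07 kPa.
σ'_f = 102.07 ≤ σ'_p = 145 kPa, so the clay remains overconsolidated and only the recompression index applies:
S_c = C_r·H/(1+e₀)·log₁₀(σ'_f/σ'_0) = 0.089×6/1.78×log₁₀(102.07/48.105)
    = 0.3 × 0.32671 = 0.09801 m

S_c ≈ 98 mm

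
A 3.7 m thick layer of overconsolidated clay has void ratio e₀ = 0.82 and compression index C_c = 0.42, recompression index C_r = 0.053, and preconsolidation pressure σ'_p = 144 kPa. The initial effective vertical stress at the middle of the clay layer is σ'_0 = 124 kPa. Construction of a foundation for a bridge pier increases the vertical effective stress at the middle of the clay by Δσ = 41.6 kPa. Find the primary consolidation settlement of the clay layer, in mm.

S_c ≈ 58.8 mm

Final effective stress: σ'_f = 124 + 41.6 = 165.6 kPa.
σ'_f = 165.6 > σ'_p = 144 kPa, so the stress path crosses the preconsolidation pressure — recompression up to σ'_p, then virgin compression beyond:
S_c = H/(1+e₀)·[C_r·log₁₀(σ'_p/σ'_0) + C_c·log₁₀(σ'_f/σ'_p)]
    = 3.7/1.82 × [0.053×log₁₀(144/124) + 0.42×log₁₀(165.6/144)]
    = 2.033 × [0.0034419 + 0.025493] = 0.05882 m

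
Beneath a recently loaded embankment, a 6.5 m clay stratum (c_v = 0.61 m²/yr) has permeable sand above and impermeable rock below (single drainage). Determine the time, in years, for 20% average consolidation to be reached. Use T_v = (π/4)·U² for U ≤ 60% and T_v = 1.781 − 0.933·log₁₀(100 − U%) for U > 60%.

t ≈ 2.18 years

Drainage path length: H_d = H = 6.5 m (single drainage).
U ≤ 60%: T_v = (π/4)·U² = (π/4)×0.2² = 0.031416.
t = T_v·H_d²/c_v = 0.031416×6.5²/0.61 = 2.176 years.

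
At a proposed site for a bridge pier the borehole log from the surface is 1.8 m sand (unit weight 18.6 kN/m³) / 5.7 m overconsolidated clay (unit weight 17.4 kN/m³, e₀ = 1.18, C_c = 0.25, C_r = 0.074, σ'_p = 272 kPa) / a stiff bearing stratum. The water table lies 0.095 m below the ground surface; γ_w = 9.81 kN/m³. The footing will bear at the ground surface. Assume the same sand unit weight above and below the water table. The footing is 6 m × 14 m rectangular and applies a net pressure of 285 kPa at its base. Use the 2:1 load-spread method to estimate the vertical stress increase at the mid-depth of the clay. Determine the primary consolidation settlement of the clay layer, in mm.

S_c ≈ 119 mm

Mid-depth of clay below the ground surface: z = 1.8 + 5.7/2 = 4.65 m.
Total vertical stress at mid-clay: σ_v = 18.6×1.8 + 17.4×2.85 = 83.07 kPa.
Pore pressure: u = 9.81×(4.65 − 0.095) = 44.685 kPa.
Initial effective stress: σ'_0 = σ_v − u = 83.07 − 44.685 = 38.385 kPa.
Stress increase at mid-clay by the 2:1 spreading method:
Δσ = qBL/((B+z)(L+z)) = 285×6×14/((6+4.65)(14+4.65)) = 120.53 kPa
Final effective stress: σ'_f = 38.385 + 120.53 = 158.91 kPa.
σ'_f = 158.91 ≤ σ'_p = 272 kPa, so the clay remains overconsolidated and only the recompression index applies:
S_c = C_r·H/(1+e₀)·log₁₀(σ'_f/σ'_0) = 0.074×5.7/2.18×log₁₀(158.91/38.385)
    = 0.19349 × 0.61699 = 0.1194 m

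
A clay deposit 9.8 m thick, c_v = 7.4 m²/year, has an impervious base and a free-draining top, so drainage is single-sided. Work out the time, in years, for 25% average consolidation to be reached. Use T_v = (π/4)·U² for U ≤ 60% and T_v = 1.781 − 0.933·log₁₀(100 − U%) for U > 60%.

t ≈ 0.637 years

Drainage path length: H_d = H = 9.8 m (single drainage).
U ≤ 60%: T_v = (π/4)·U² = (π/4)×0.25² = 0.049087.
t = T_v·H_d²/c_v = 0.049087×9.8²/7.4 = 0.6371 years.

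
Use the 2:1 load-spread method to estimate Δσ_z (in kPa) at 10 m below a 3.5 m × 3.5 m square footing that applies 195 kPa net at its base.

Δσ_z ≈ 13.1 kPa

By the 2:1 method the load spreads at 1 horizontal : 2 vertical, so at depth z the loaded area has grown by z in each plan dimension:
Δσ = qBL/((B+z)(L+z)) = 195×3.5×3.5/((3.5+10)(3.5+10)) = 13.107 kPa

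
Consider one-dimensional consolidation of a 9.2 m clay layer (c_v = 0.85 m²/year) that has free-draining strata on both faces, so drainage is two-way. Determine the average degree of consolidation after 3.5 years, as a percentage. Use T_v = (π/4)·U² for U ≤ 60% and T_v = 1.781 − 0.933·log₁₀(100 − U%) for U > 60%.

U ≈ 42.3 %

Drainage path length: H_d = H/2 = 4.6 m (double drainage).
T_v = c_v·t/H_d² = 0.85×3.5/4.6² = 0.1406.
T_v = 0.1406 corresponds to the U ≤ 60% branch:
U = √(4T_v/π) = 0.4231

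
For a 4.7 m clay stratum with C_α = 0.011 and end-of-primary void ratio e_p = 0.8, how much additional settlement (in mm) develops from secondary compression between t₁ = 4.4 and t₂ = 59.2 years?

Secondary compression: S_s = C_α·H/(1+e_p)·log₁₀(t₂/t₁)
S_s = 0.011×4.7/(1+0.8)×log₁₀(59.2/4.4)
    = 0.02872 × 1.129 = 0.03242 m

S_s ≈ 32.4 mm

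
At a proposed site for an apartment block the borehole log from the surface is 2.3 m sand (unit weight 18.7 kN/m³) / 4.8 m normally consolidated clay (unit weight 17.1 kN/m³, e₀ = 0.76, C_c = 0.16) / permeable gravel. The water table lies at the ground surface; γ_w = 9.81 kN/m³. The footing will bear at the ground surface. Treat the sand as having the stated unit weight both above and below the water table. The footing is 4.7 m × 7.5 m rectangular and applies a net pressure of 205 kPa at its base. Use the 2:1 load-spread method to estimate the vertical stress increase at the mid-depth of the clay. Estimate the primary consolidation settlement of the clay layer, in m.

Mid-depth of clay below the ground surface: z = 2.3 + 4.8/2 = 4.7 m.
Total vertical stress at mid-clay: σ_v = 18.7×2.3 + 17.1×2.4 = 84.05 kPa.
Pore pressure: u = 9.81×(4.7 − 0) = 46.107 kPa.
Initial effective stress: σ'_0 = σ_v − u = 84.05 − 46.107 = 37.943 kPa.
Stress increase at mid-clay by the 2:1 spreading method:
Δσ = qBL/((B+z)(L+z)) = 205×4.7×7.5/((4.7+4.7)(7.5+4.7)) = 63.012 kPa
Final effective stress: σ'_f = σ'_0 + Δσ = 37.943 + 63.012 = 100.95 kPa.
Normally consolidated clay, so the full stress increment lies on the virgin compression line:
S_c = C_c·H/(1+e₀)·log₁₀(σ'_f/σ'_0) = 0.16×4.8/(1+0.76)×log₁₀(100.95/37.943)
    = 0.43636 × 0.42497 = 0.1854 m

S_c ≈ 0.185 m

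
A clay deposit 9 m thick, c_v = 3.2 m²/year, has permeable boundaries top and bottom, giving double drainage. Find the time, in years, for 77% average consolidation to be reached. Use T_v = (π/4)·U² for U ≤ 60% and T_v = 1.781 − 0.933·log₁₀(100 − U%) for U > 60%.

t ≈ 3.23 years

Drainage path length: H_d = H/2 = 4.5 m (double drainage).
U > 60%: T_v = 1.781 − 0.933·log₁₀(100 − 77) = 0.51051.
t = T_v·H_d²/c_v = 0.51051×4.5²/3.2 = 3.231 years.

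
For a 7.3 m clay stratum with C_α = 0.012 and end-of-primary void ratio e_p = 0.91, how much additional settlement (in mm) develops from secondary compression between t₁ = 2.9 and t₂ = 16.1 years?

S_s ≈ 34.1 mm

Secondary compression: S_s = C_α·H/(1+e_p)·log₁₀(t₂/t₁)
S_s = 0.012×7.3/(1+0.91)×log₁₀(16.1/2.9)
    = 0.04586 × 0.7444 = 0.03414 m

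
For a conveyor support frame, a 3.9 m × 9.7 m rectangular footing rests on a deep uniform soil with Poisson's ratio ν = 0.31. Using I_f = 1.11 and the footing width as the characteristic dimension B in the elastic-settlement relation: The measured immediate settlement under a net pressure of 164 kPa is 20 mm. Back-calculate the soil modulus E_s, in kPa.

E_s ≈ 32100 kPa

S_e = q·B·(1−ν²)/E_s · I_f  ⇒  E_s = q·B·(1−ν²)·I_f / S_e.
E_s = 164 × 3.9 × 0.9039 × 1.11 / 0.02 = 32090 kPa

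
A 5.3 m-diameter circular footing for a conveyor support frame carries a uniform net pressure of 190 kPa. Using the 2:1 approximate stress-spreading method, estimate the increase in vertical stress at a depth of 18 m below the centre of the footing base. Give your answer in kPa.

Δσ_z ≈ 9.83 kPa

By the 2:1 method the load spreads at 1 horizontal : 2 vertical, so at depth z the loaded area has grown by z in each plan dimension:
Δσ ≈ qD²/(D+z)² = 190×5.3²/(5.3+18)² = 9.8309 kPa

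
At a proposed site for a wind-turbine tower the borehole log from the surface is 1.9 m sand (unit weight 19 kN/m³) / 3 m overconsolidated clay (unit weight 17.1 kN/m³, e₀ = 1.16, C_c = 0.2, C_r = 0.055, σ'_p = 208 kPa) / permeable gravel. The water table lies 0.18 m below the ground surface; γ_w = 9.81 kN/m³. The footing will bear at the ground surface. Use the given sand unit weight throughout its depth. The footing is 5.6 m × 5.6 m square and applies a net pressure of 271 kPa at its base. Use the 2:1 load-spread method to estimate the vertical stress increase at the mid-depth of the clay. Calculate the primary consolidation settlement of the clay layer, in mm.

Mid-depth of clay below the ground surface: z = 1.9 + 3/2 = 3.4 m.
Total vertical stress at mid-clay: σ_v = 19×1.9 + 17.1×1.5 = 61.75 kPa.
Pore pressure: u = 9.81×(3.4 − 0.18) = 31.588 kPa.
Initial effective stress: σ'_0 = σ_v − u = 61.75 − 31.588 = 30.162 kPa.
Stress increase at mid-clay by the 2:1 spreading method:
Δσ = qBL/((B+z)(L+z)) = 271×5.6×5.6/((5.6+3.4)(5.6+3.4)) = 104.92 kPa
Final effective stress: σ'_f = 30.162 + 104.92 = 135.08 kPa.
σ'_f = 135.08 ≤ σ'_p = 208 kPa, so the clay remains overconsolidated and only the recompression index applies:
S_c = C_r·H/(1+e₀)·log₁₀(σ'_f/σ'_0) = 0.055×3/2.16×log₁₀(135.08/30.162)
    = 0.076389 × 0.65113 = 0.04974 m

S_c ≈ 49.7 mm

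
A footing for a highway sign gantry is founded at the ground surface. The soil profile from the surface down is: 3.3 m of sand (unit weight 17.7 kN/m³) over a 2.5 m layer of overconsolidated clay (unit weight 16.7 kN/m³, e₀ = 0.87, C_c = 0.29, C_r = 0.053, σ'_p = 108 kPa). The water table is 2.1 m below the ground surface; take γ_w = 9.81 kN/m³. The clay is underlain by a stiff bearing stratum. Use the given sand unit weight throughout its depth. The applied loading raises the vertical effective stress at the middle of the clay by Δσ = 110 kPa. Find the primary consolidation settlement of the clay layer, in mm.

Mid-depth of clay below the ground surface: z = 3.3 + 2.5/2 = 4.55 m.
Total vertical stress at mid-clay: σ_v = 17.7×3.3 + 16.7×1.25 = 79.285 kPa.
Pore pressure: u = 9.81×(4.55 − 2.1) = 24.035 kPa.
Initial effective stress: σ'_0 = σ_v − u = 79.285 − 24.035 = 55.25 kPa.
Final effective stress: σ'_f = 55.25 + 110 = 165.25 kPa.
σ'_f = 165.25 > σ'_p = 108 kPa, so the stress path crosses the preconsolidation pressure — recompression up to σ'_p, then virgin compression beyond:
S_c = H/(1+e₀)·[C_r·log₁₀(σ'_p/σ'_0) + C_c·log₁₀(σ'_f/σ'_p)]
    = 2.5/1.87 × [0.053×log₁₀(108/55.25) + 0.29×log₁₀(165.25/108)]
    = 1.3369 × [0.015428 + 0.053568] = 0.09224 m

S_c ≈ 92.2 mm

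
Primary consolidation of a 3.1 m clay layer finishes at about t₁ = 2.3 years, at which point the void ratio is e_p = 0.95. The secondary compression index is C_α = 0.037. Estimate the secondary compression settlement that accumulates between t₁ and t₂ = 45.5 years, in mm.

Secondary compression: S_s = C_α·H/(1+e_p)·log₁₀(t₂/t₁)
S_s = 0.037×3.1/(1+0.95)×log₁₀(45.5/2.3)
    = 0.05882 × 1.296 = 0.07625 m

S_s ≈ 76.2 mm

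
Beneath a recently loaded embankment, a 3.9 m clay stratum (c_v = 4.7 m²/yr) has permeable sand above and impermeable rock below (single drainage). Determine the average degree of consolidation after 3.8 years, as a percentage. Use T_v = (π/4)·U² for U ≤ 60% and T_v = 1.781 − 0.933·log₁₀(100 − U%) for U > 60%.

Drainage path length: H_d = H = 3.9 m (single drainage).
T_v = c_v·t/H_d² = 4.7×3.8/3.9² = 1.1742.
T_v = 1.1742 corresponds to the U > 60% branch:
U = 1 − 10^((1.781 − T_v)/0.933)/100 = 0.9553

U ≈ 95.5 %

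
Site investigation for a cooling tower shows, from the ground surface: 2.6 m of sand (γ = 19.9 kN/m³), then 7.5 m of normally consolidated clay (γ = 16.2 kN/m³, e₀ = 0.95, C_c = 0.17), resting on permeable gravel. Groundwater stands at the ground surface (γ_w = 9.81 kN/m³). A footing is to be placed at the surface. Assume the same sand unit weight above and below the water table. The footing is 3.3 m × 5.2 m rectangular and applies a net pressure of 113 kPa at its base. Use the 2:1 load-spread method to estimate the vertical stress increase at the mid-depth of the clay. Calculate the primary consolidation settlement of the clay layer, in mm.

Mid-depth of clay below the ground surface: z = 2.6 + 7.5/2 = 6.35 m.
Total vertical stress at mid-clay: σ_v = 19.9×2.6 + 16.2×3.75 = 112.49 kPa.
Pore pressure: u = 9.81×(6.35 − 0) = 62.294 kPa.
Initial effective stress: σ'_0 = σ_v − u = 112.49 − 62.294 = 50.196 kPa.
Stress increase at mid-clay by the 2:1 spreading method:
Δσ = qBL/((B+z)(L+z)) = 113×3.3×5.2/((3.3+6.35)(5.2+6.35)) = 17.397 kPa
Final effective stress: σ'_f = σ'_0 + Δσ = 50.196 + 17.397 = 67.593 kPa.
Normally consolidated clay, so the full stress increment lies on the virgin compression line:
S_c = C_c·H/(1+e₀)·log₁₀(σ'_f/σ'_0) = 0.17×7.5/(1+0.95)×log₁₀(67.593/50.196)
    = 0.65385 × 0.12923 = 0.0845 m

S_c ≈ 84.5 mm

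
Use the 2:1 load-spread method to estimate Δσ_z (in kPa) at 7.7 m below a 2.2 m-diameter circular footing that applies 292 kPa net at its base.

Δσ_z ≈ 14.4 kPa

By the 2:1 method the load spreads at 1 horizontal : 2 vertical, so at depth z the loaded area has grown by z in each plan dimension:
Δσ ≈ qD²/(D+z)² = 292×2.2²/(2.2+7.7)² = 14.42 kPa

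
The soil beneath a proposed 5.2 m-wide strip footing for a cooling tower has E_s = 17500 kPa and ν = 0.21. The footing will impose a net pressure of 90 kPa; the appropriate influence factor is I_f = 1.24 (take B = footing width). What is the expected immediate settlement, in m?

S_e ≈ 0.0317 m

Immediate (elastic) settlement: S_e = q·B·(1−ν²)/E_s · I_f.
S_e = 90 × 5.2 × (1 − 0.21²) / 17500 × 1.24
    = 90 × 5.2 × 0.9559 / 17500 × 1.24
    = 0.0317 m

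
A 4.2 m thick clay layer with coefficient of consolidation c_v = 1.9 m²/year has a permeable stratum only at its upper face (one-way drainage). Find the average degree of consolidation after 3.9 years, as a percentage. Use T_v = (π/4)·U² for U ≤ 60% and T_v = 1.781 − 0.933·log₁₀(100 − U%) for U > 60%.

U ≈ 71.2 %

Drainage path length: H_d = H = 4.2 m (single drainage).
T_v = c_v·t/H_d² = 1.9×3.9/4.2² = 0.42007.
T_v = 0.42007 corresponds to the U > 60% branch:
U = 1 − 10^((1.781 − T_v)/0.933)/100 = 0.7125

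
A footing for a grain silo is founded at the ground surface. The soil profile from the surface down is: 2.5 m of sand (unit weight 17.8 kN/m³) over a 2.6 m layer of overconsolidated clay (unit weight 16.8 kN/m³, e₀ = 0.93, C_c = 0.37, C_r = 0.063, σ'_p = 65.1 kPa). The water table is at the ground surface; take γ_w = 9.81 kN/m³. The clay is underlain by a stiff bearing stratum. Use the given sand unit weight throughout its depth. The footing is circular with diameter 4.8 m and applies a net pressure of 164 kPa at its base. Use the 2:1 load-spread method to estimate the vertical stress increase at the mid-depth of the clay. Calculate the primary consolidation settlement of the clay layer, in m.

Mid-depth of clay below the ground surface: z = 2.5 + 2.6/2 = 3.8 m.
Total vertical stress at mid-clay: σ_v = 17.8×2.5 + 16.8×1.3 = 66.34 kPa.
Pore pressure: u = 9.81×(3.8 − 0) = 37.278 kPa.
Initial effective stress: σ'_0 = σ_v − u = 66.34 − 37.278 = 29.062 kPa.
Stress increase at mid-clay by the 2:1 spreading method:
Δσ ≈ qD²/(D+z)² = 164×4.8²/(4.8+3.8)² = 51.089 kPa
Final effective stress: σ'_f = 29.062 + 51.089 = 80.151 kPa.
σ'_f = 80.151 > σ'_p = 65.1 kPa, so the stress path crosses the preconsolidation pressure — recompression up to σ'_p, then virgin compression beyond:
S_c = H/(1+e₀)·[C_r·log₁₀(σ'_p/σ'_0) + C_c·log₁₀(σ'_f/σ'_p)]
    = 2.6/1.93 × [0.063×log₁₀(65.1/29.062) + 0.37×log₁₀(80.151/65.1)]
    = 1.3472 × [0.022066 + 0.033421] = 0.07475 m

S_c ≈ 0.0748 m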